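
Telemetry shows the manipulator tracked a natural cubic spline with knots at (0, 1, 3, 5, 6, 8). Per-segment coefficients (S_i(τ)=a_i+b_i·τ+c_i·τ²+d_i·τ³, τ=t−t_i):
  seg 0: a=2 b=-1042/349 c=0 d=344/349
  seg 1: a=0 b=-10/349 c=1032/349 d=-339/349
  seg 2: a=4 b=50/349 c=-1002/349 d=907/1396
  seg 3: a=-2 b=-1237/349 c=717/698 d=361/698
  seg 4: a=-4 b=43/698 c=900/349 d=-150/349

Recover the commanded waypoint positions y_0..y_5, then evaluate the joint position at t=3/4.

y_0=2 y_1=0 y_2=4 y_3=-2 y_4=-4 y_5=3
S(3/4) = 493/2792

y_0 = S_0(0) = a_0 = 2
y_1 = S_1(0) = a_1 = 0
y_2 = S_2(0) = a_2 = 4
y_3 = S_3(0) = a_3 = -2
y_4 = S_4(0) = a_4 = -4
y_5 = S_4(2) = 3
t_q=3/4 is in segment 0 (τ=3/4); S_0(τ)=493/2792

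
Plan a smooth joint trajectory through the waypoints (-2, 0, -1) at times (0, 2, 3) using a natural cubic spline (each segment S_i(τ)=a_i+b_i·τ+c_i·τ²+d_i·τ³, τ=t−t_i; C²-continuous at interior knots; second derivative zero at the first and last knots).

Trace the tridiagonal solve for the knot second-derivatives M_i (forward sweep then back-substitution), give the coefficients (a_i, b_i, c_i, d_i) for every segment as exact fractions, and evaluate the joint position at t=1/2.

Δ: Δ0=1, Δ1=-1
row 1: diag=6, rhs=-12; c'=1/6, d'=-2
back: M1=-2
M: M0=0, M1=-2, M2=0
seg 0: a=-2, c=M0/2=0, d=(M1−M0)/(6·2)=-1/6, b=Δ0−h0·(2M0+M1)/6=5/3
seg 1: a=0, c=M1/2=-1, d=(M2−M1)/(6·1)=1/3, b=Δ1−h1·(2M1+M2)/6=-1/3
t_q=1/2 → seg 0, τ=1/2; S=-2+5/3·τ+0·τ²+-1/6·τ³=-19/16

  seg 0: a=-2 b=5/3 c=0 d=-1/6
  seg 1: a=0 b=-1/3 c=-1 d=1/3
S(1/2) = -19/16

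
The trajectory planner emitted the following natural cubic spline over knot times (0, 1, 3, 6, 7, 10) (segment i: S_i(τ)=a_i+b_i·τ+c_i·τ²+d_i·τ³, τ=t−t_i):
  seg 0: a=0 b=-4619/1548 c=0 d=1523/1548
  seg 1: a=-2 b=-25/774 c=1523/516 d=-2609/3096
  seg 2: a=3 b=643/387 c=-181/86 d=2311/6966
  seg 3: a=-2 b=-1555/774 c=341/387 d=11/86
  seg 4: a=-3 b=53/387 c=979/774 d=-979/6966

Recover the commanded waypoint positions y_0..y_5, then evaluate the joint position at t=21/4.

y_0=0 y_1=-2 y_2=3 y_3=-2 y_4=-3 y_5=5
S(21/4) = -757/5504

y_0 = S_0(0) = a_0 = 0
y_1 = S_1(0) = a_1 = -2
y_2 = S_2(0) = a_2 = 3
y_3 = S_3(0) = a_3 = -2
y_4 = S_4(0) = a_4 = -3
y_5 = S_4(3) = 5
t_q=21/4 is in segment 2 (τ=9/4); S_2(τ)=-757/5504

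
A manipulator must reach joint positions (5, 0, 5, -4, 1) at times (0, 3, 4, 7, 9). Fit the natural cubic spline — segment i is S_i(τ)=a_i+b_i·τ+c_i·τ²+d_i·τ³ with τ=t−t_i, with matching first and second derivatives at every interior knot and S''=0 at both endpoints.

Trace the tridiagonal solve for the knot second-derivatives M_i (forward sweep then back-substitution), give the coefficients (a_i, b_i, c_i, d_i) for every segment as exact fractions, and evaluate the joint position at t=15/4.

  seg 0: a=5 b=-5279/1116 c=0 d=3419/10044
  seg 1: a=0 b=2489/558 c=3419/1116 d=-313/124
  seg 2: a=5 b=3365/1116 c=-1258/279 d=8383/10044
  seg 3: a=-4 b=-839/558 c=1117/372 d=-1117/2232
S(15/4) = 95323/23808

Δ: Δ0=-5/3, Δ1=5, Δ2=-3, Δ3=5/2
row 1: diag=8, rhs=40; c'=1/8, d'=5
row 2: denom=8−1·1/8=63/8; d'=(-48−1·5)/(63/8)=-424/63
row 3: denom=10−3·8/21=62/7; d'=(33−3·-424/63)/(62/7)=1117/186
back: M3=1117/186
back: M2=-424/63−8/21·1117/186=-2516/279
back: M1=5−1/8·-2516/279=3419/558
M: M0=0, M1=3419/558, M2=-2516/279, M3=1117/186, M4=0
seg 0: a=5, c=M0/2=0, d=(M1−M0)/(6·3)=3419/10044, b=Δ0−h0·(2M0+M1)/6=-5279/1116
seg 1: a=0, c=M1/2=3419/1116, d=(M2−M1)/(6·1)=-313/124, b=Δ1−h1·(2M1+M2)/6=2489/558
seg 2: a=5, c=M2/2=-1258/279, d=(M3−M2)/(6·3)=8383/10044, b=Δ2−h2·(2M2+M3)/6=3365/1116
seg 3: a=-4, c=M3/2=1117/372, d=(M4−M3)/(6·2)=-1117/2232, b=Δ3−h3·(2M3+M4)/6=-839/558
t_q=15/4 → seg 1, τ=3/4; S=0+2489/558·τ+3419/1116·τ²+-313/124·τ³=95323/23808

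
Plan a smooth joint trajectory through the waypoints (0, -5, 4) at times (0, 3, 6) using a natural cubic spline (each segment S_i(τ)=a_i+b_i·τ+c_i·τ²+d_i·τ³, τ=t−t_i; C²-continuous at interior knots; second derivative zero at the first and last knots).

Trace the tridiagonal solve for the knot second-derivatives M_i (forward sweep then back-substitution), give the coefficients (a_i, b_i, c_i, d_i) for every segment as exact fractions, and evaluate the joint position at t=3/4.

Δ: Δ0=-5/3, Δ1=3
row 1: diag=12, rhs=28; c'=1/4, d'=7/3
back: M1=7/3
M: M0=0, M1=7/3, M2=0
seg 0: a=0, c=M0/2=0, d=(M1−M0)/(6·3)=7/54, b=Δ0−h0·(2M0+M1)/6=-17/6
seg 1: a=-5, c=M1/2=7/6, d=(M2−M1)/(6·3)=-7/54, b=Δ1−h1·(2M1+M2)/6=2/3
t_q=3/4 → seg 0, τ=3/4; S=0+-17/6·τ+0·τ²+7/54·τ³=-265/128

  seg 0: a=0 b=-17/6 c=0 d=7/54
  seg 1: a=-5 b=2/3 c=7/6 d=-7/54
S(3/4) = -265/128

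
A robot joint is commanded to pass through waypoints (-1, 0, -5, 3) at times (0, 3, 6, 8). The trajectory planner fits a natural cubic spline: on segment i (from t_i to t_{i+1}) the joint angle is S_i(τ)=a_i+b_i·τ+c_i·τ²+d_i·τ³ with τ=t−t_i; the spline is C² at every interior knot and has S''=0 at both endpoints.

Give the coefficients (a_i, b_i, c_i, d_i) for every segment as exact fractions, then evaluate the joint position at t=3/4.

  seg 0: a=-1 b=4/3 c=0 d=-1/9
  seg 1: a=0 b=-5/3 c=-1 d=1/3
  seg 2: a=-5 b=4/3 c=2 d=-1/3
S(3/4) = -3/64

Δ: Δ0=1/3, Δ1=-5/3, Δ2=4
row 1: diag=12, rhs=-12; c'=1/4, d'=-1
row 2: denom=10−3·1/4=37/4; d'=(34−3·-1)/(37/4)=4
back: M2=4
back: M1=-1−1/4·4=-2
M: M0=0, M1=-2, M2=4, M3=0
seg 0: a=-1, c=M0/2=0, d=(M1−M0)/(6·3)=-1/9, b=Δ0−h0·(2M0+M1)/6=4/3
seg 1: a=0, c=M1/2=-1, d=(M2−M1)/(6·3)=1/3, b=Δ1−h1·(2M1+M2)/6=-5/3
seg 2: a=-5, c=M2/2=2, d=(M3−M2)/(6·2)=-1/3, b=Δ2−h2·(2M2+M3)/6=4/3
t_q=3/4 → seg 0, τ=3/4; S=-1+4/3·τ+0·τ²+-1/9·τ³=-3/64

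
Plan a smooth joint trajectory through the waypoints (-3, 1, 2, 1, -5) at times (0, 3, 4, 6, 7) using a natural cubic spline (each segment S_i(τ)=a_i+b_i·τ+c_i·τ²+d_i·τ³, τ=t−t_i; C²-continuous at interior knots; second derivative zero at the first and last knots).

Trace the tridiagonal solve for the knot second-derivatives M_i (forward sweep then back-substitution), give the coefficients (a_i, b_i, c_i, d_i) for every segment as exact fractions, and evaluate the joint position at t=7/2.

  seg 0: a=-3 b=557/375 c=0 d=-19/1125
  seg 1: a=1 b=386/375 c=-19/125 d=46/375
  seg 2: a=2 b=82/75 c=27/125 d=-1519/3000
  seg 3: a=1 b=-3089/750 c=-1411/500 d=1411/1500
S(7/2) = 373/250

Δ: Δ0=4/3, Δ1=1, Δ2=-1/2, Δ3=-6
row 1: diag=8, rhs=-2; c'=1/8, d'=-1/4
row 2: denom=6−1·1/8=47/8; d'=(-9−1·-1/4)/(47/8)=-70/47
row 3: denom=6−2·16/47=250/47; d'=(-33−2·-70/47)/(250/47)=-1411/250
back: M3=-1411/250
back: M2=-70/47−16/47·-1411/250=54/125
back: M1=-1/4−1/8·54/125=-38/125
M: M0=0, M1=-38/125, M2=54/125, M3=-1411/250, M4=0
seg 0: a=-3, c=M0/2=0, d=(M1−M0)/(6·3)=-19/1125, b=Δ0−h0·(2M0+M1)/6=557/375
seg 1: a=1, c=M1/2=-19/125, d=(M2−M1)/(6·1)=46/375, b=Δ1−h1·(2M1+M2)/6=386/375
seg 2: a=2, c=M2/2=27/125, d=(M3−M2)/(6·2)=-1519/3000, b=Δ2−h2·(2M2+M3)/6=82/75
seg 3: a=1, c=M3/2=-1411/500, d=(M4−M3)/(6·1)=1411/1500, b=Δ3−h3·(2M3+M4)/6=-3089/750
t_q=7/2 → seg 1, τ=1/2; S=1+386/375·τ+-19/125·τ²+46/375·τ³=373/250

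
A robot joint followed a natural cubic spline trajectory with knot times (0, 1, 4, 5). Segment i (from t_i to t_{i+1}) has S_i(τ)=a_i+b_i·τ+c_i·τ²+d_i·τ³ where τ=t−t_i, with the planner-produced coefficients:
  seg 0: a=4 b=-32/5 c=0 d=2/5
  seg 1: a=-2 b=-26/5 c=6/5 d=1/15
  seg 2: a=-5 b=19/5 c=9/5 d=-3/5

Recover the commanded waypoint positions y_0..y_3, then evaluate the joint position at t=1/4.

y_0 = S_0(0) = a_0 = 4
y_1 = S_1(0) = a_1 = -2
y_2 = S_2(0) = a_2 = -5
y_3 = S_2(1) = 0
t_q=1/4 is in segment 0 (τ=1/4); S_0(τ)=77/32

y_0=4 y_1=-2 y_2=-5 y_3=0
S(1/4) = 77/32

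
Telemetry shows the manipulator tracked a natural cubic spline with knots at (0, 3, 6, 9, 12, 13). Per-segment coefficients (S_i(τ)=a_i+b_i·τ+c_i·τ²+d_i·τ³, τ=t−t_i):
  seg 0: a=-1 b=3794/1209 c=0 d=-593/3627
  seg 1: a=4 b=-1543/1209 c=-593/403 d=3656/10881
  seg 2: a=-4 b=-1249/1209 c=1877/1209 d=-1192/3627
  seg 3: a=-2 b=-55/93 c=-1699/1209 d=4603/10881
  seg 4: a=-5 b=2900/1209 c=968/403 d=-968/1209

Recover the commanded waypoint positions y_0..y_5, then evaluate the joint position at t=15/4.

y_0 = S_0(0) = a_0 = -1
y_1 = S_1(0) = a_1 = 4
y_2 = S_2(0) = a_2 = -4
y_3 = S_3(0) = a_3 = -2
y_4 = S_4(0) = a_4 = -5
y_5 = S_4(1) = -1
t_q=15/4 is in segment 1 (τ=3/4); S_1(τ)=1169/496

y_0=-1 y_1=4 y_2=-4 y_3=-2 y_4=-5 y_5=-1
S(15/4) = 1169/496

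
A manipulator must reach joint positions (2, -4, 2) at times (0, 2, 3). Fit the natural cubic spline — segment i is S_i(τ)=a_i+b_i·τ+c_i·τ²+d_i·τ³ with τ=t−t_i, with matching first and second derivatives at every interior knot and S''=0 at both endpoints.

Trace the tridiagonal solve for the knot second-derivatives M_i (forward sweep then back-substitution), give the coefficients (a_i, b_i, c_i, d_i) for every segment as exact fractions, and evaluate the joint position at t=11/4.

  seg 0: a=2 b=-6 c=0 d=3/4
  seg 1: a=-4 b=3 c=9/2 d=-3/2
S(11/4) = 19/128

Δ: Δ0=-3, Δ1=6
row 1: diag=6, rhs=54; c'=1/6, d'=9
back: M1=9
M: M0=0, M1=9, M2=0
seg 0: a=2, c=M0/2=0, d=(M1−M0)/(6·2)=3/4, b=Δ0−h0·(2M0+M1)/6=-6
seg 1: a=-4, c=M1/2=9/2, d=(M2−M1)/(6·1)=-3/2, b=Δ1−h1·(2M1+M2)/6=3
t_q=11/4 → seg 1, τ=3/4; S=-4+3·τ+9/2·τ²+-3/2·τ³=19/128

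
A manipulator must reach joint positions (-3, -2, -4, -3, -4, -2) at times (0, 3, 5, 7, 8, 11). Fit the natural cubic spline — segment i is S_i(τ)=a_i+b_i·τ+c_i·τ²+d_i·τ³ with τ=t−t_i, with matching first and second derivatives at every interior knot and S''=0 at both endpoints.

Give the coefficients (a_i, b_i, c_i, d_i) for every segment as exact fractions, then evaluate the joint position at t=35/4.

  seg 0: a=-3 b=3047/3252 c=0 d=-1963/29268
  seg 1: a=-2 b=-1421/1626 c=-1963/3252 d=293/1084
  seg 2: a=-4 b=-73/1626 c=3311/3252 d=-2425/6504
  seg 3: a=-3 b=-121/271 c=-991/813 d=541/813
  seg 4: a=-4 b=-722/813 c=632/813 d=-632/7317
S(35/4) = -9247/2168

Δ: Δ0=1/3, Δ1=-1, Δ2=1/2, Δ3=-1, Δ4=2/3
row 1: diag=10, rhs=-8; c'=1/5, d'=-4/5
row 2: denom=8−2·1/5=38/5; d'=(9−2·-4/5)/(38/5)=53/38
row 3: denom=6−2·5/19=104/19; d'=(-9−2·53/38)/(104/19)=-28/13
row 4: denom=8−1·19/104=813/104; d'=(10−1·-28/13)/(813/104)=1264/813
back: M4=1264/813
back: M3=-28/13−19/104·1264/813=-1982/813
back: M2=53/38−5/19·-1982/813=3311/1626
back: M1=-4/5−1/5·3311/1626=-1963/1626
M: M0=0, M1=-1963/1626, M2=3311/1626, M3=-1982/813, M4=1264/813, M5=0
seg 0: a=-3, c=M0/2=0, d=(M1−M0)/(6·3)=-1963/29268, b=Δ0−h0·(2M0+M1)/6=3047/3252
seg 1: a=-2, c=M1/2=-1963/3252, d=(M2−M1)/(6·2)=293/1084, b=Δ1−h1·(2M1+M2)/6=-1421/1626
seg 2: a=-4, c=M2/2=3311/3252, d=(M3−M2)/(6·2)=-2425/6504, b=Δ2−h2·(2M2+M3)/6=-73/1626
seg 3: a=-3, c=M3/2=-991/813, d=(M4−M3)/(6·1)=541/813, b=Δ3−h3·(2M3+M4)/6=-121/271
seg 4: a=-4, c=M4/2=632/813, d=(M5−M4)/(6·3)=-632/7317, b=Δ4−h4·(2M4+M5)/6=-722/813
t_q=35/4 → seg 4, τ=3/4; S=-4+-722/813·τ+632/813·τ²+-632/7317·τ³=-9247/2168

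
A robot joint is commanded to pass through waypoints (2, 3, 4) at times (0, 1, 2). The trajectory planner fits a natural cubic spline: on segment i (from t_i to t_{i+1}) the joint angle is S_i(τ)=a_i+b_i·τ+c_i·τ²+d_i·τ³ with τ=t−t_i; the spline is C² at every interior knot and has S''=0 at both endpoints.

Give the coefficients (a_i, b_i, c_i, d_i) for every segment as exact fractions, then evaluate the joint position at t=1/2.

  seg 0: a=2 b=1 c=0 d=0
  seg 1: a=3 b=1 c=0 d=0
S(1/2) = 5/2

Δ: Δ0=1, Δ1=1
row 1: diag=4, rhs=0; c'=1/4, d'=0
back: M1=0
M: M0=0, M1=0, M2=0
seg 0: a=2, c=M0/2=0, d=(M1−M0)/(6·1)=0, b=Δ0−h0·(2M0+M1)/6=1
seg 1: a=3, c=M1/2=0, d=(M2−M1)/(6·1)=0, b=Δ1−h1·(2M1+M2)/6=1
t_q=1/2 → seg 0, τ=1/2; S=2+1·τ+0·τ²+0·τ³=5/2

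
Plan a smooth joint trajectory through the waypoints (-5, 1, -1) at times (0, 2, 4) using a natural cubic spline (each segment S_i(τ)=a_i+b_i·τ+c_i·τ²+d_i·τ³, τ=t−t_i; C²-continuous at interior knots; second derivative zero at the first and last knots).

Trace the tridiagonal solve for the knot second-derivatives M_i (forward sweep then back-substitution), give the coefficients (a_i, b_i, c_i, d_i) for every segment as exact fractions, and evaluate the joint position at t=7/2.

Δ: Δ0=3, Δ1=-1
row 1: diag=8, rhs=-24; c'=1/4, d'=-3
back: M1=-3
M: M0=0, M1=-3, M2=0
seg 0: a=-5, c=M0/2=0, d=(M1−M0)/(6·2)=-1/4, b=Δ0−h0·(2M0+M1)/6=4
seg 1: a=1, c=M1/2=-3/2, d=(M2−M1)/(6·2)=1/4, b=Δ1−h1·(2M1+M2)/6=1
t_q=7/2 → seg 1, τ=3/2; S=1+1·τ+-3/2·τ²+1/4·τ³=-1/32

  seg 0: a=-5 b=4 c=0 d=-1/4
  seg 1: a=1 b=1 c=-3/2 d=1/4
S(7/2) = -1/32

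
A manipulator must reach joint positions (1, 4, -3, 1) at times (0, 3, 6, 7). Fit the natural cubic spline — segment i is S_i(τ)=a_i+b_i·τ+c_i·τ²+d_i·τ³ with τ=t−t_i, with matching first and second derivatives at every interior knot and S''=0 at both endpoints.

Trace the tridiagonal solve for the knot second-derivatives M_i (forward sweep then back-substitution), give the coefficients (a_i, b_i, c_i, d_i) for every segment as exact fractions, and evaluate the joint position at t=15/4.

Δ: Δ0=1, Δ1=-7/3, Δ2=4
row 1: diag=12, rhs=-20; c'=1/4, d'=-5/3
row 2: denom=8−3·1/4=29/4; d'=(38−3·-5/3)/(29/4)=172/29
back: M2=172/29
back: M1=-5/3−1/4·172/29=-274/87
M: M0=0, M1=-274/87, M2=172/29, M3=0
seg 0: a=1, c=M0/2=0, d=(M1−M0)/(6·3)=-137/783, b=Δ0−h0·(2M0+M1)/6=224/87
seg 1: a=4, c=M1/2=-137/87, d=(M2−M1)/(6·3)=395/783, b=Δ1−h1·(2M1+M2)/6=-187/87
seg 2: a=-3, c=M2/2=86/29, d=(M3−M2)/(6·1)=-86/87, b=Δ2−h2·(2M2+M3)/6=176/87
t_q=15/4 → seg 1, τ=3/4; S=4+-187/87·τ+-137/87·τ²+395/783·τ³=3183/1856

  seg 0: a=1 b=224/87 c=0 d=-137/783
  seg 1: a=4 b=-187/87 c=-137/87 d=395/783
  seg 2: a=-3 b=176/87 c=86/29 d=-86/87
S(15/4) = 3183/1856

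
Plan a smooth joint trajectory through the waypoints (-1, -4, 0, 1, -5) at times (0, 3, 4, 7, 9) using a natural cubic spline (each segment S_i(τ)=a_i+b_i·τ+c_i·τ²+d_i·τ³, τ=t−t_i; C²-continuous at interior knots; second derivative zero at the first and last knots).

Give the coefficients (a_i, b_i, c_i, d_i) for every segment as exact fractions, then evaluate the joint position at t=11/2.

  seg 0: a=-1 b=-1703/558 c=0 d=1145/5022
  seg 1: a=-4 b=866/279 c=1145/558 d=-215/186
  seg 2: a=0 b=2087/558 c=-395/279 d=469/5022
  seg 3: a=1 b=-623/279 c=-107/186 d=107/1116
S(11/2) = 1359/496

Δ: Δ0=-1, Δ1=4, Δ2=1/3, Δ3=-3
row 1: diag=8, rhs=30; c'=1/8, d'=15/4
row 2: denom=8−1·1/8=63/8; d'=(-22−1·15/4)/(63/8)=-206/63
row 3: denom=10−3·8/21=62/7; d'=(-20−3·-206/63)/(62/7)=-107/93
back: M3=-107/93
back: M2=-206/63−8/21·-107/93=-790/279
back: M1=15/4−1/8·-790/279=1145/279
M: M0=0, M1=1145/279, M2=-790/279, M3=-107/93, M4=0
seg 0: a=-1, c=M0/2=0, d=(M1−M0)/(6·3)=1145/5022, b=Δ0−h0·(2M0+M1)/6=-1703/558
seg 1: a=-4, c=M1/2=1145/558, d=(M2−M1)/(6·1)=-215/186, b=Δ1−h1·(2M1+M2)/6=866/279
seg 2: a=0, c=M2/2=-395/279, d=(M3−M2)/(6·3)=469/5022, b=Δ2−h2·(2M2+M3)/6=2087/558
seg 3: a=1, c=M3/2=-107/186, d=(M4−M3)/(6·2)=107/1116, b=Δ3−h3·(2M3+M4)/6=-623/279
t_q=11/2 → seg 2, τ=3/2; S=0+2087/558·τ+-395/279·τ²+469/5022·τ³=1359/496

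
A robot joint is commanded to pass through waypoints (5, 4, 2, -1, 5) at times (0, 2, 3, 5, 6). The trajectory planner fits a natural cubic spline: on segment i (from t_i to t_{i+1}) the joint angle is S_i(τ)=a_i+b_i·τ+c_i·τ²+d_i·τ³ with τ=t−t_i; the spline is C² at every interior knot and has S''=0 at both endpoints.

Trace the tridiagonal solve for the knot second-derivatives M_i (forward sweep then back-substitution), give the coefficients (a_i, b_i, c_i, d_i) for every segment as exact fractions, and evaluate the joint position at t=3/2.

  seg 0: a=5 b=-7/62 c=0 d=-3/31
  seg 1: a=4 b=-79/62 c=-18/31 d=-9/62
  seg 2: a=2 b=-89/31 c=-63/62 d=211/248
  seg 3: a=-1 b=203/62 c=507/124 d=-169/124
S(3/2) = 1117/248

Δ: Δ0=-1/2, Δ1=-2, Δ2=-3/2, Δ3=6
row 1: diag=6, rhs=-9; c'=1/6, d'=-3/2
row 2: denom=6−1·1/6=35/6; d'=(3−1·-3/2)/(35/6)=27/35
row 3: denom=6−2·12/35=186/35; d'=(45−2·27/35)/(186/35)=507/62
back: M3=507/62
back: M2=27/35−12/35·507/62=-63/31
back: M1=-3/2−1/6·-63/31=-36/31
M: M0=0, M1=-36/31, M2=-63/31, M3=507/62, M4=0
seg 0: a=5, c=M0/2=0, d=(M1−M0)/(6·2)=-3/31, b=Δ0−h0·(2M0+M1)/6=-7/62
seg 1: a=4, c=M1/2=-18/31, d=(M2−M1)/(6·1)=-9/62, b=Δ1−h1·(2M1+M2)/6=-79/62
seg 2: a=2, c=M2/2=-63/62, d=(M3−M2)/(6·2)=211/248, b=Δ2−h2·(2M2+M3)/6=-89/31
seg 3: a=-1, c=M3/2=507/124, d=(M4−M3)/(6·1)=-169/124, b=Δ3−h3·(2M3+M4)/6=203/62
t_q=3/2 → seg 0, τ=3/2; S=5+-7/62·τ+0·τ²+-3/31·τ³=1117/248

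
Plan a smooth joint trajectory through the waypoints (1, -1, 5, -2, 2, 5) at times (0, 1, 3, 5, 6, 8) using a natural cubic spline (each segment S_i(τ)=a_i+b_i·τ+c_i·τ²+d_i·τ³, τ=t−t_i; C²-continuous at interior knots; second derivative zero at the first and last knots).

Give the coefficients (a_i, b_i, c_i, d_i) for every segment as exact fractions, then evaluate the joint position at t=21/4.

  seg 0: a=1 b=-4717/1396 c=0 d=1925/1396
  seg 1: a=-1 b=529/698 c=5775/1396 d=-2105/1396
  seg 2: a=5 b=-551/698 c=-6855/1396 d=4963/2792
  seg 3: a=-2 b=314/349 c=4017/698 d=-1853/698
  seg 4: a=2 b=3103/698 c=-771/349 d=257/698
S(21/4) = -65081/44672

Δ: Δ0=-2, Δ1=3, Δ2=-7/2, Δ3=4, Δ4=3/2
row 1: diag=6, rhs=30; c'=1/3, d'=5
row 2: denom=8−2·1/3=22/3; d'=(-39−2·5)/(22/3)=-147/22
row 3: denom=6−2·3/11=60/11; d'=(45−2·-147/22)/(60/11)=107/10
row 4: denom=6−1·11/60=349/60; d'=(-15−1·107/10)/(349/60)=-1542/349
back: M4=-1542/349
back: M3=107/10−11/60·-1542/349=4017/349
back: M2=-147/22−3/11·4017/349=-6855/698
back: M1=5−1/3·-6855/698=5775/698
M: M0=0, M1=5775/698, M2=-6855/698, M3=4017/349, M4=-1542/349, M5=0
seg 0: a=1, c=M0/2=0, d=(M1−M0)/(6·1)=1925/1396, b=Δ0−h0·(2M0+M1)/6=-4717/1396
seg 1: a=-1, c=M1/2=5775/1396, d=(M2−M1)/(6·2)=-2105/1396, b=Δ1−h1·(2M1+M2)/6=529/698
seg 2: a=5, c=M2/2=-6855/1396, d=(M3−M2)/(6·2)=4963/2792, b=Δ2−h2·(2M2+M3)/6=-551/698
seg 3: a=-2, c=M3/2=4017/698, d=(M4−M3)/(6·1)=-1853/698, b=Δ3−h3·(2M3+M4)/6=314/349
seg 4: a=2, c=M4/2=-771/349, d=(M5−M4)/(6·2)=257/698, b=Δ4−h4·(2M4+M5)/6=3103/698
t_q=21/4 → seg 3, τ=1/4; S=-2+314/349·τ+4017/698·τ²+-1853/698·τ³=-65081/44672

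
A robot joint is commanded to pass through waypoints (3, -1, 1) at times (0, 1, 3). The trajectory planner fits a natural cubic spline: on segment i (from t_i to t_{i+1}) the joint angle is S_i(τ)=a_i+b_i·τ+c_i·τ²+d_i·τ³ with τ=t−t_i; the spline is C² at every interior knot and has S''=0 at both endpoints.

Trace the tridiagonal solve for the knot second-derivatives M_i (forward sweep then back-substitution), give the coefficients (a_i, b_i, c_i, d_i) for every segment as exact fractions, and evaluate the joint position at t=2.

Δ: Δ0=-4, Δ1=1
row 1: diag=6, rhs=30; c'=1/3, d'=5
back: M1=5
M: M0=0, M1=5, M2=0
seg 0: a=3, c=M0/2=0, d=(M1−M0)/(6·1)=5/6, b=Δ0−h0·(2M0+M1)/6=-29/6
seg 1: a=-1, c=M1/2=5/2, d=(M2−M1)/(6·2)=-5/12, b=Δ1−h1·(2M1+M2)/6=-7/3
t_q=2 → seg 1, τ=1; S=-1+-7/3·τ+5/2·τ²+-5/12·τ³=-5/4

  seg 0: a=3 b=-29/6 c=0 d=5/6
  seg 1: a=-1 b=-7/3 c=5/2 d=-5/12
S(2) = -5/4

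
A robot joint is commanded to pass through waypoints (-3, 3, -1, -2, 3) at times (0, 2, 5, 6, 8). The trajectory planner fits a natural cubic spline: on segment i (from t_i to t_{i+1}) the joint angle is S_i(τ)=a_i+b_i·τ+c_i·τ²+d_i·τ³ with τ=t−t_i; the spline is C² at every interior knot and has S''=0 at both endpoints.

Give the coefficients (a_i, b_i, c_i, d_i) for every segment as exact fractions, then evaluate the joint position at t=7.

  seg 0: a=-3 b=4939/1248 c=0 d=-1195/4992
  seg 1: a=3 b=677/624 c=-1195/832 d=121/576
  seg 2: a=-1 b=-4645/2496 c=189/416 d=1015/2496
  seg 3: a=-2 b=167/624 c=1393/832 d=-1393/4992
S(7) = -561/1664

Δ: Δ0=3, Δ1=-4/3, Δ2=-1, Δ3=5/2
row 1: diag=10, rhs=-26; c'=3/10, d'=-13/5
row 2: denom=8−3·3/10=71/10; d'=(2−3·-13/5)/(71/10)=98/71
row 3: denom=6−1·10/71=416/71; d'=(21−1·98/71)/(416/71)=1393/416
back: M3=1393/416
back: M2=98/71−10/71·1393/416=189/208
back: M1=-13/5−3/10·189/208=-1195/416
M: M0=0, M1=-1195/416, M2=189/208, M3=1393/416, M4=0
seg 0: a=-3, c=M0/2=0, d=(M1−M0)/(6·2)=-1195/4992, b=Δ0−h0·(2M0+M1)/6=4939/1248
seg 1: a=3, c=M1/2=-1195/832, d=(M2−M1)/(6·3)=121/576, b=Δ1−h1·(2M1+M2)/6=677/624
seg 2: a=-1, c=M2/2=189/416, d=(M3−M2)/(6·1)=1015/2496, b=Δ2−h2·(2M2+M3)/6=-4645/2496
seg 3: a=-2, c=M3/2=1393/832, d=(M4−M3)/(6·2)=-1393/4992, b=Δ3−h3·(2M3+M4)/6=167/624
t_q=7 → seg 3, τ=1; S=-2+167/624·τ+1393/832·τ²+-1393/4992·τ³=-561/1664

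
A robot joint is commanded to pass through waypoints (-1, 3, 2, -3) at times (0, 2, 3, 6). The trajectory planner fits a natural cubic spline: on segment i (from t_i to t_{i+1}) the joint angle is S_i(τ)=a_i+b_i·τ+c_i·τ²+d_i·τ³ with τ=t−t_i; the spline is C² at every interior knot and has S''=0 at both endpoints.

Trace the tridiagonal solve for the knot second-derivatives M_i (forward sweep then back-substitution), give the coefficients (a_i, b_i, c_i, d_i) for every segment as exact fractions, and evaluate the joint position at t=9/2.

  seg 0: a=-1 b=422/141 c=0 d=-35/141
  seg 1: a=3 b=2/141 c=-70/47 d=67/141
  seg 2: a=2 b=-217/141 c=-3/47 d=1/141
S(9/2) = -161/376

Δ: Δ0=2, Δ1=-1, Δ2=-5/3
row 1: diag=6, rhs=-18; c'=1/6, d'=-3
row 2: denom=8−1·1/6=47/6; d'=(-4−1·-3)/(47/6)=-6/47
back: M2=-6/47
back: M1=-3−1/6·-6/47=-140/47
M: M0=0, M1=-140/47, M2=-6/47, M3=0
seg 0: a=-1, c=M0/2=0, d=(M1−M0)/(6·2)=-35/141, b=Δ0−h0·(2M0+M1)/6=422/141
seg 1: a=3, c=M1/2=-70/47, d=(M2−M1)/(6·1)=67/141, b=Δ1−h1·(2M1+M2)/6=2/141
seg 2: a=2, c=M2/2=-3/47, d=(M3−M2)/(6·3)=1/141, b=Δ2−h2·(2M2+M3)/6=-217/141
t_q=9/2 → seg 2, τ=3/2; S=2+-217/141·τ+-3/47·τ²+1/141·τ³=-161/376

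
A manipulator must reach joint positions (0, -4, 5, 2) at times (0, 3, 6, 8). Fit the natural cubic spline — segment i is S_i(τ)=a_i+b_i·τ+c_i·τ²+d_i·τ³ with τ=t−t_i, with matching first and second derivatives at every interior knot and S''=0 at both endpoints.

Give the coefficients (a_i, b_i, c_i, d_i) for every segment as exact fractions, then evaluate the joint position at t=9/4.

Δ: Δ0=-4/3, Δ1=3, Δ2=-3/2
row 1: diag=12, rhs=26; c'=1/4, d'=13/6
row 2: denom=10−3·1/4=37/4; d'=(-27−3·13/6)/(37/4)=-134/37
back: M2=-134/37
back: M1=13/6−1/4·-134/37=341/111
M: M0=0, M1=341/111, M2=-134/37, M3=0
seg 0: a=0, c=M0/2=0, d=(M1−M0)/(6·3)=341/1998, b=Δ0−h0·(2M0+M1)/6=-637/222
seg 1: a=-4, c=M1/2=341/222, d=(M2−M1)/(6·3)=-743/1998, b=Δ1−h1·(2M1+M2)/6=193/111
seg 2: a=5, c=M2/2=-67/37, d=(M3−M2)/(6·2)=67/222, b=Δ2−h2·(2M2+M3)/6=203/222
t_q=9/4 → seg 0, τ=9/4; S=0+-637/222·τ+0·τ²+341/1998·τ³=-21369/4736

  seg 0: a=0 b=-637/222 c=0 d=341/1998
  seg 1: a=-4 b=193/111 c=341/222 d=-743/1998
  seg 2: a=5 b=203/222 c=-67/37 d=67/222
S(9/4) = -21369/4736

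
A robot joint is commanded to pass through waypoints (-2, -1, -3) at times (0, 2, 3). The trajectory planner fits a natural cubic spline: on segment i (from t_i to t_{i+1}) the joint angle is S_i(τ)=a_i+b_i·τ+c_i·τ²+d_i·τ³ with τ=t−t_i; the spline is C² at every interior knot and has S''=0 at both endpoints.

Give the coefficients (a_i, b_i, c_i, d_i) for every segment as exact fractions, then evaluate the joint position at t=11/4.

  seg 0: a=-2 b=4/3 c=0 d=-5/24
  seg 1: a=-1 b=-7/6 c=-5/4 d=5/12
S(11/4) = -615/256

Δ: Δ0=1/2, Δ1=-2
row 1: diag=6, rhs=-15; c'=1/6, d'=-5/2
back: M1=-5/2
M: M0=0, M1=-5/2, M2=0
seg 0: a=-2, c=M0/2=0, d=(M1−M0)/(6·2)=-5/24, b=Δ0−h0·(2M0+M1)/6=4/3
seg 1: a=-1, c=M1/2=-5/4, d=(M2−M1)/(6·1)=5/12, b=Δ1−h1·(2M1+M2)/6=-7/6
t_q=11/4 → seg 1, τ=3/4; S=-1+-7/6·τ+-5/4·τ²+5/12·τ³=-615/256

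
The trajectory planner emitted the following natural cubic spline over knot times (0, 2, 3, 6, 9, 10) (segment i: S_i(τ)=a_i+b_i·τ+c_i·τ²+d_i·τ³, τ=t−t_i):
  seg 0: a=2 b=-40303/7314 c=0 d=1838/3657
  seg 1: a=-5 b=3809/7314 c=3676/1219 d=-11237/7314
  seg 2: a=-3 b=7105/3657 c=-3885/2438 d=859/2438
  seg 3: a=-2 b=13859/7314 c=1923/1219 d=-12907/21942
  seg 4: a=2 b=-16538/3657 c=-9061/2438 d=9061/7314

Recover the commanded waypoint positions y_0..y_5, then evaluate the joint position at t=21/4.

y_0=2 y_1=-5 y_2=-3 y_3=-2 y_4=2 y_5=-5
S(21/4) = -418545/156032

y_0 = S_0(0) = a_0 = 2
y_1 = S_1(0) = a_1 = -5
y_2 = S_2(0) = a_2 = -3
y_3 = S_3(0) = a_3 = -2
y_4 = S_4(0) = a_4 = 2
y_5 = S_4(1) = -5
t_q=21/4 is in segment 2 (τ=9/4); S_2(τ)=-418545/156032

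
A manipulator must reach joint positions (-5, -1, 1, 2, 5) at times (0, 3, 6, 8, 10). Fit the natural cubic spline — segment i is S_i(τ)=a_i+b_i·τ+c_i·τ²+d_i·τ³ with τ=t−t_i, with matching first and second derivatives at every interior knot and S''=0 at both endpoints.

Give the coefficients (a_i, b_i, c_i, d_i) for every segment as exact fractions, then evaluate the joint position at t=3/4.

Δ: Δ0=4/3, Δ1=2/3, Δ2=1/2, Δ3=3/2
row 1: diag=12, rhs=-4; c'=1/4, d'=-1/3
row 2: denom=10−3·1/4=37/4; d'=(-1−3·-1/3)/(37/4)=0
row 3: denom=8−2·8/37=280/37; d'=(6−2·0)/(280/37)=111/140
back: M3=111/140
back: M2=0−8/37·111/140=-6/35
back: M1=-1/3−1/4·-6/35=-61/210
M: M0=0, M1=-61/210, M2=-6/35, M3=111/140, M4=0
seg 0: a=-5, c=M0/2=0, d=(M1−M0)/(6·3)=-61/3780, b=Δ0−h0·(2M0+M1)/6=207/140
seg 1: a=-1, c=M1/2=-61/420, d=(M2−M1)/(6·3)=5/756, b=Δ1−h1·(2M1+M2)/6=73/70
seg 2: a=1, c=M2/2=-3/35, d=(M3−M2)/(6·2)=9/112, b=Δ2−h2·(2M2+M3)/6=7/20
seg 3: a=2, c=M3/2=111/280, d=(M4−M3)/(6·2)=-37/560, b=Δ3−h3·(2M3+M4)/6=34/35
t_q=3/4 → seg 0, τ=3/4; S=-5+207/140·τ+0·τ²+-61/3780·τ³=-6985/1792

  seg 0: a=-5 b=207/140 c=0 d=-61/3780
  seg 1: a=-1 b=73/70 c=-61/420 d=5/756
  seg 2: a=1 b=7/20 c=-3/35 d=9/112
  seg 3: a=2 b=34/35 c=111/280 d=-37/560
S(3/4) = -6985/1792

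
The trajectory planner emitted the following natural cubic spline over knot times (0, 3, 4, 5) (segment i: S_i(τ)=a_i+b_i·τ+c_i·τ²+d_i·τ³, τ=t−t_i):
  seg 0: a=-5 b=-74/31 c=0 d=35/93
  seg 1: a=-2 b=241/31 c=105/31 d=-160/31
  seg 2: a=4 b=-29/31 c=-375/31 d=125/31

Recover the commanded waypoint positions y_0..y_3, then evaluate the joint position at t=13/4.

y_0=-5 y_1=-2 y_2=4 y_3=-5
S(13/4) = 37/496

y_0 = S_0(0) = a_0 = -5
y_1 = S_1(0) = a_1 = -2
y_2 = S_2(0) = a_2 = 4
y_3 = S_2(1) = -5
t_q=13/4 is in segment 1 (τ=1/4); S_1(τ)=37/496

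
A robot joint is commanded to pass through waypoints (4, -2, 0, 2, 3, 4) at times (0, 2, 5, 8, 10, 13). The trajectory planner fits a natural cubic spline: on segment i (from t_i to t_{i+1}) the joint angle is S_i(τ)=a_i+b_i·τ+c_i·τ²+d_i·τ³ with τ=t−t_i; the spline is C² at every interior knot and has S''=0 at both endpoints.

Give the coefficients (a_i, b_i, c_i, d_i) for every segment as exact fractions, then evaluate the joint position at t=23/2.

  seg 0: a=4 b=-3086/813 c=0 d=647/3252
  seg 1: a=-2 b=-1145/813 c=647/542 d=-2449/14634
  seg 2: a=0 b=2009/1626 c=-254/813 d=599/14634
  seg 3: a=2 b=379/813 c=91/1626 d=-127/6504
  seg 4: a=3 b=247/542 c=-199/3252 d=199/29268
S(23/2) = 30949/8672

Δ: Δ0=-3, Δ1=2/3, Δ2=2/3, Δ3=1/2, Δ4=1/3
row 1: diag=10, rhs=22; c'=3/10, d'=11/5
row 2: denom=12−3·3/10=111/10; d'=(0−3·11/5)/(111/10)=-22/37
row 3: denom=10−3·10/37=340/37; d'=(-1−3·-22/37)/(340/37)=29/340
row 4: denom=10−2·37/170=813/85; d'=(-1−2·29/340)/(813/85)=-199/1626
back: M4=-199/1626
back: M3=29/340−37/170·-199/1626=91/813
back: M2=-22/37−10/37·91/813=-508/813
back: M1=11/5−3/10·-508/813=647/271
M: M0=0, M1=647/271, M2=-508/813, M3=91/813, M4=-199/1626, M5=0
seg 0: a=4, c=M0/2=0, d=(M1−M0)/(6·2)=647/3252, b=Δ0−h0·(2M0+M1)/6=-3086/813
seg 1: a=-2, c=M1/2=647/542, d=(M2−M1)/(6·3)=-2449/14634, b=Δ1−h1·(2M1+M2)/6=-1145/813
seg 2: a=0, c=M2/2=-254/813, d=(M3−M2)/(6·3)=599/14634, b=Δ2−h2·(2M2+M3)/6=2009/1626
seg 3: a=2, c=M3/2=91/1626, d=(M4−M3)/(6·2)=-127/6504, b=Δ3−h3·(2M3+M4)/6=379/813
seg 4: a=3, c=M4/2=-199/3252, d=(M5−M4)/(6·3)=199/29268, b=Δ4−h4·(2M4+M5)/6=247/542
t_q=23/2 → seg 4, τ=3/2; S=3+247/542·τ+-199/3252·τ²+199/29268·τ³=30949/8672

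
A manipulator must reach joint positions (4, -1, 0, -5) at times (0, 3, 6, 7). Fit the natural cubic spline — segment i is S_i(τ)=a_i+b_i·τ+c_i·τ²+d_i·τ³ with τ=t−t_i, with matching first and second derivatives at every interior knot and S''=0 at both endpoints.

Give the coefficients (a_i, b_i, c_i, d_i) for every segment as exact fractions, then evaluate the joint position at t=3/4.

  seg 0: a=4 b=-241/87 c=0 d=32/261
  seg 1: a=-1 b=47/87 c=32/29 d=-34/87
  seg 2: a=0 b=-295/87 c=-70/29 d=70/87
S(3/4) = 229/116

Δ: Δ0=-5/3, Δ1=1/3, Δ2=-5
row 1: diag=12, rhs=12; c'=1/4, d'=1
row 2: denom=8−3·1/4=29/4; d'=(-32−3·1)/(29/4)=-140/29
back: M2=-140/29
back: M1=1−1/4·-140/29=64/29
M: M0=0, M1=64/29, M2=-140/29, M3=0
seg 0: a=4, c=M0/2=0, d=(M1−M0)/(6·3)=32/261, b=Δ0−h0·(2M0+M1)/6=-241/87
seg 1: a=-1, c=M1/2=32/29, d=(M2−M1)/(6·3)=-34/87, b=Δ1−h1·(2M1+M2)/6=47/87
seg 2: a=0, c=M2/2=-70/29, d=(M3−M2)/(6·1)=70/87, b=Δ2−h2·(2M2+M3)/6=-295/87
t_q=3/4 → seg 0, τ=3/4; S=4+-241/87·τ+0·τ²+32/261·τ³=229/116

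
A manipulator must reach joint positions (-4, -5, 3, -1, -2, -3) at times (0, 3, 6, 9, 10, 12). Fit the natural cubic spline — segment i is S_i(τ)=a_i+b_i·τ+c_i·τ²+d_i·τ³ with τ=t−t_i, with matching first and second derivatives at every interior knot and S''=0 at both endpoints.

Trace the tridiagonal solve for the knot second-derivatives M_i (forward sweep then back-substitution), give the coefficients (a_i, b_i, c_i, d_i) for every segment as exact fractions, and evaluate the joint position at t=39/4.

Δ: Δ0=-1/3, Δ1=8/3, Δ2=-4/3, Δ3=-1, Δ4=-1/2
row 1: diag=12, rhs=18; c'=1/4, d'=3/2
row 2: denom=12−3·1/4=45/4; d'=(-24−3·3/2)/(45/4)=-38/15
row 3: denom=8−3·4/15=36/5; d'=(2−3·-38/15)/(36/5)=4/3
row 4: denom=6−1·5/36=211/36; d'=(3−1·4/3)/(211/36)=60/211
back: M4=60/211
back: M3=4/3−5/36·60/211=273/211
back: M2=-38/15−4/15·273/211=-1822/633
back: M1=3/2−1/4·-1822/633=1405/633
M: M0=0, M1=1405/633, M2=-1822/633, M3=273/211, M4=60/211, M5=0
seg 0: a=-4, c=M0/2=0, d=(M1−M0)/(6·3)=1405/11394, b=Δ0−h0·(2M0+M1)/6=-609/422
seg 1: a=-5, c=M1/2=1405/1266, d=(M2−M1)/(6·3)=-3227/11394, b=Δ1−h1·(2M1+M2)/6=398/211
seg 2: a=3, c=M2/2=-911/633, d=(M3−M2)/(6·3)=2641/11394, b=Δ2−h2·(2M2+M3)/6=379/422
seg 3: a=-1, c=M3/2=273/422, d=(M4−M3)/(6·1)=-71/422, b=Δ3−h3·(2M3+M4)/6=-312/211
seg 4: a=-2, c=M4/2=30/211, d=(M5−M4)/(6·2)=-5/211, b=Δ4−h4·(2M4+M5)/6=-291/422
t_q=39/4 → seg 3, τ=3/4; S=-1+-312/211·τ+273/422·τ²+-71/422·τ³=-49049/27008

  seg 0: a=-4 b=-609/422 c=0 d=1405/11394
  seg 1: a=-5 b=398/211 c=1405/1266 d=-3227/11394
  seg 2: a=3 b=379/422 c=-911/633 d=2641/11394
  seg 3: a=-1 b=-312/211 c=273/422 d=-71/422
  seg 4: a=-2 b=-291/422 c=30/211 d=-5/211
S(39/4) = -49049/27008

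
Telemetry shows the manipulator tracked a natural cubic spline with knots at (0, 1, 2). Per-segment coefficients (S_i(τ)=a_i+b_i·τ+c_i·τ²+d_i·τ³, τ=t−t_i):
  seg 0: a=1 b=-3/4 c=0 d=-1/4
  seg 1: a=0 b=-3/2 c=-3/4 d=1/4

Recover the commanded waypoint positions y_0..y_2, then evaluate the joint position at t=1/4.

y_0=1 y_1=0 y_2=-2
S(1/4) = 207/256

y_0 = S_0(0) = a_0 = 1
y_1 = S_1(0) = a_1 = 0
y_2 = S_1(1) = -2
t_q=1/4 is in segment 0 (τ=1/4); S_0(τ)=207/256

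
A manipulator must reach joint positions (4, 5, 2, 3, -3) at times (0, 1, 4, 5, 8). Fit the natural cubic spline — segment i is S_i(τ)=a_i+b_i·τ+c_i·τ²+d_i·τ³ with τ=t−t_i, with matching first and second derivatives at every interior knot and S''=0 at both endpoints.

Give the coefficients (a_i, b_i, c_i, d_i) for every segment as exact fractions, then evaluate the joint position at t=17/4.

Δ: Δ0=1, Δ1=-1, Δ2=1, Δ3=-2
row 1: diag=8, rhs=-12; c'=3/8, d'=-3/2
row 2: denom=8−3·3/8=55/8; d'=(12−3·-3/2)/(55/8)=12/5
row 3: denom=8−1·8/55=432/55; d'=(-18−1·12/5)/(432/55)=-187/72
back: M3=-187/72
back: M2=12/5−8/55·-187/72=25/9
back: M1=-3/2−3/8·25/9=-61/24
M: M0=0, M1=-61/24, M2=25/9, M3=-187/72, M4=0
seg 0: a=4, c=M0/2=0, d=(M1−M0)/(6·1)=-61/144, b=Δ0−h0·(2M0+M1)/6=205/144
seg 1: a=5, c=M1/2=-61/48, d=(M2−M1)/(6·3)=383/1296, b=Δ1−h1·(2M1+M2)/6=11/72
seg 2: a=2, c=M2/2=25/18, d=(M3−M2)/(6·1)=-43/48, b=Δ2−h2·(2M2+M3)/6=73/144
seg 3: a=3, c=M3/2=-187/144, d=(M4−M3)/(6·3)=187/1296, b=Δ3−h3·(2M3+M4)/6=43/72
t_q=17/4 → seg 2, τ=1/4; S=2+73/144·τ+25/18·τ²+-43/48·τ³=6757/3072

  seg 0: a=4 b=205/144 c=0 d=-61/144
  seg 1: a=5 b=11/72 c=-61/48 d=383/1296
  seg 2: a=2 b=73/144 c=25/18 d=-43/48
  seg 3: a=3 b=43/72 c=-187/144 d=187/1296
S(17/4) = 6757/3072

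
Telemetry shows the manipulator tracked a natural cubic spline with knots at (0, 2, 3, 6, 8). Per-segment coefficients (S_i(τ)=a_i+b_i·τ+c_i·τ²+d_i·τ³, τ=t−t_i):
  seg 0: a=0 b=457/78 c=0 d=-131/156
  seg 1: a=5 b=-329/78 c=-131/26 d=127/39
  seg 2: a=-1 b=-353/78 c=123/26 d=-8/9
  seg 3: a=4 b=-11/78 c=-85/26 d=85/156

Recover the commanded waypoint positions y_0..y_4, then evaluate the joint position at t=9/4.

y_0 = S_0(0) = a_0 = 0
y_1 = S_1(0) = a_1 = 5
y_2 = S_2(0) = a_2 = -1
y_3 = S_3(0) = a_3 = 4
y_4 = S_3(2) = -5
t_q=9/4 is in segment 1 (τ=1/4); S_1(τ)=3063/832

y_0=0 y_1=5 y_2=-1 y_3=4 y_4=-5
S(9/4) = 3063/832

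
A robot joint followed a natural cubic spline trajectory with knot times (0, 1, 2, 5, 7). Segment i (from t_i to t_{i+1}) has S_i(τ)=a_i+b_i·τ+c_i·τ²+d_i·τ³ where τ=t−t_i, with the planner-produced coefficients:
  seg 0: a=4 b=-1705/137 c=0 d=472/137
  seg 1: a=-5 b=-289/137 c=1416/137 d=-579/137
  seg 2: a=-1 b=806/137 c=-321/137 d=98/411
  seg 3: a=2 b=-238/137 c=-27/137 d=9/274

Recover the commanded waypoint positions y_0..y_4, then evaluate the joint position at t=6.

y_0=4 y_1=-5 y_2=-1 y_3=2 y_4=-2
S(6) = 27/274

y_0 = S_0(0) = a_0 = 4
y_1 = S_1(0) = a_1 = -5
y_2 = S_2(0) = a_2 = -1
y_3 = S_3(0) = a_3 = 2
y_4 = S_3(2) = -2
t_q=6 is in segment 3 (τ=1); S_3(τ)=27/274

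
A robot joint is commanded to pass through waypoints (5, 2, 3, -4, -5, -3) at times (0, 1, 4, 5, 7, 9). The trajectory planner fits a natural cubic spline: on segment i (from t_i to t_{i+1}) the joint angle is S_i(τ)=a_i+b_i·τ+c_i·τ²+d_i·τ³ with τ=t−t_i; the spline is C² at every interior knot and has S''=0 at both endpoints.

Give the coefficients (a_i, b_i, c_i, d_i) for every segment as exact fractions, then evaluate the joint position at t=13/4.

Δ: Δ0=-3, Δ1=1/3, Δ2=-7, Δ3=-1/2, Δ4=1
row 1: diag=8, rhs=20; c'=3/8, d'=5/2
row 2: denom=8−3·3/8=55/8; d'=(-44−3·5/2)/(55/8)=-412/55
row 3: denom=6−1·8/55=322/55; d'=(39−1·-412/55)/(322/55)=2557/322
row 4: denom=8−2·55/161=1178/161; d'=(9−2·2557/322)/(1178/161)=-554/589
back: M4=-554/589
back: M3=2557/322−55/161·-554/589=9733/1178
back: M2=-412/55−8/55·9733/1178=-5120/589
back: M1=5/2−3/8·-5120/589=6785/1178
M: M0=0, M1=6785/1178, M2=-5120/589, M3=9733/1178, M4=-554/589, M5=0
seg 0: a=5, c=M0/2=0, d=(M1−M0)/(6·1)=6785/7068, b=Δ0−h0·(2M0+M1)/6=-27989/7068
seg 1: a=2, c=M1/2=6785/2356, d=(M2−M1)/(6·3)=-5675/7068, b=Δ1−h1·(2M1+M2)/6=-3817/3534
seg 2: a=3, c=M2/2=-2560/589, d=(M3−M2)/(6·1)=19973/7068, b=Δ2−h2·(2M2+M3)/6=-38729/7068
seg 3: a=-4, c=M3/2=9733/2356, d=(M4−M3)/(6·2)=-10841/14136, b=Δ3−h3·(2M3+M4)/6=-20125/3534
seg 4: a=-5, c=M4/2=-277/589, d=(M5−M4)/(6·2)=277/3534, b=Δ4−h4·(2M4+M5)/6=2875/1767
t_q=13/4 → seg 1, τ=9/4; S=2+-3817/3534·τ+6785/2356·τ²+-5675/7068·τ³=754451/150784

  seg 0: a=5 b=-27989/7068 c=0 d=6785/7068
  seg 1: a=2 b=-3817/3534 c=6785/2356 d=-5675/7068
  seg 2: a=3 b=-38729/7068 c=-2560/589 d=19973/7068
  seg 3: a=-4 b=-20125/3534 c=9733/2356 d=-10841/14136
  seg 4: a=-5 b=2875/1767 c=-277/589 d=277/3534
S(13/4) = 754451/150784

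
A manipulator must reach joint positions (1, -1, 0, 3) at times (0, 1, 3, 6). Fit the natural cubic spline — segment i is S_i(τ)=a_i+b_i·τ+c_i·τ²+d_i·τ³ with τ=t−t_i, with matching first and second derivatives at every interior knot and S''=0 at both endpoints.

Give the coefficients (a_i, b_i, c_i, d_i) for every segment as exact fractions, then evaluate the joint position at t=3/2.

  seg 0: a=1 b=-17/7 c=0 d=3/7
  seg 1: a=-1 b=-8/7 c=9/7 d=-13/56
  seg 2: a=0 b=17/14 c=-3/28 d=1/84
S(3/2) = -573/448

Δ: Δ0=-2, Δ1=1/2, Δ2=1
row 1: diag=6, rhs=15; c'=1/3, d'=5/2
row 2: denom=10−2·1/3=28/3; d'=(3−2·5/2)/(28/3)=-3/14
back: M2=-3/14
back: M1=5/2−1/3·-3/14=18/7
M: M0=0, M1=18/7, M2=-3/14, M3=0
seg 0: a=1, c=M0/2=0, d=(M1−M0)/(6·1)=3/7, b=Δ0−h0·(2M0+M1)/6=-17/7
seg 1: a=-1, c=M1/2=9/7, d=(M2−M1)/(6·2)=-13/56, b=Δ1−h1·(2M1+M2)/6=-8/7
seg 2: a=0, c=M2/2=-3/28, d=(M3−M2)/(6·3)=1/84, b=Δ2−h2·(2M2+M3)/6=17/14
t_q=3/2 → seg 1, τ=1/2; S=-1+-8/7·τ+9/7·τ²+-13/56·τ³=-573/448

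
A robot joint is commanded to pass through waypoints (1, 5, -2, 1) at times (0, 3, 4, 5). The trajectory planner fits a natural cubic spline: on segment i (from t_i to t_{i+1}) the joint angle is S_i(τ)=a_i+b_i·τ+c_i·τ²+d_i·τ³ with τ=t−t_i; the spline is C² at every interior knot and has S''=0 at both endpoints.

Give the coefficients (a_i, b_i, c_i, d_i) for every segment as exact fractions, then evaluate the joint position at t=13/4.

  seg 0: a=1 b=514/93 c=0 d=-130/279
  seg 1: a=5 b=-656/93 c=-130/31 d=395/93
  seg 2: a=-2 b=-251/93 c=265/31 d=-265/93
S(13/4) = 6033/1984

Δ: Δ0=4/3, Δ1=-7, Δ2=3
row 1: diag=8, rhs=-50; c'=1/8, d'=-25/4
row 2: denom=4−1·1/8=31/8; d'=(60−1·-25/4)/(31/8)=530/31
back: M2=530/31
back: M1=-25/4−1/8·530/31=-260/31
M: M0=0, M1=-260/31, M2=530/31, M3=0
seg 0: a=1, c=M0/2=0, d=(M1−M0)/(6·3)=-130/279, b=Δ0−h0·(2M0+M1)/6=514/93
seg 1: a=5, c=M1/2=-130/31, d=(M2−M1)/(6·1)=395/93, b=Δ1−h1·(2M1+M2)/6=-656/93
seg 2: a=-2, c=M2/2=265/31, d=(M3−M2)/(6·1)=-265/93, b=Δ2−h2·(2M2+M3)/6=-251/93
t_q=13/4 → seg 1, τ=1/4; S=5+-656/93·τ+-130/31·τ²+395/93·τ³=6033/1984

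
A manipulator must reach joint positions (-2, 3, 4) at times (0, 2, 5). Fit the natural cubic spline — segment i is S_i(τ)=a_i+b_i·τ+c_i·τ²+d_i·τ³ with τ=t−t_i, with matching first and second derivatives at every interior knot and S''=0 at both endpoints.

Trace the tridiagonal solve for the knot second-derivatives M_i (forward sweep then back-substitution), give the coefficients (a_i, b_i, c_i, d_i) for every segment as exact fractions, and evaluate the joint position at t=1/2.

Δ: Δ0=5/2, Δ1=1/3
row 1: diag=10, rhs=-13; c'=3/10, d'=-13/10
back: M1=-13/10
M: M0=0, M1=-13/10, M2=0
seg 0: a=-2, c=M0/2=0, d=(M1−M0)/(6·2)=-13/120, b=Δ0−h0·(2M0+M1)/6=44/15
seg 1: a=3, c=M1/2=-13/20, d=(M2−M1)/(6·3)=13/180, b=Δ1−h1·(2M1+M2)/6=49/30
t_q=1/2 → seg 0, τ=1/2; S=-2+44/15·τ+0·τ²+-13/120·τ³=-35/64

  seg 0: a=-2 b=44/15 c=0 d=-13/120
  seg 1: a=3 b=49/30 c=-13/20 d=13/180
S(1/2) = -35/64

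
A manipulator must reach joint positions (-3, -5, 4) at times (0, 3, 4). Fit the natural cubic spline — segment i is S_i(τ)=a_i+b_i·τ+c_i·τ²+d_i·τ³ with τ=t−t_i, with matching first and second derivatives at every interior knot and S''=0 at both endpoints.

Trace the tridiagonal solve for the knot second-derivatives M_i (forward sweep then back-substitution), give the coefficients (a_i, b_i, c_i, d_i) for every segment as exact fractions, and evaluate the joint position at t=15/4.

Δ: Δ0=-2/3, Δ1=9
row 1: diag=8, rhs=58; c'=1/8, d'=29/4
back: M1=29/4
M: M0=0, M1=29/4, M2=0
seg 0: a=-3, c=M0/2=0, d=(M1−M0)/(6·3)=29/72, b=Δ0−h0·(2M0+M1)/6=-103/24
seg 1: a=-5, c=M1/2=29/8, d=(M2−M1)/(6·1)=-29/24, b=Δ1−h1·(2M1+M2)/6=79/12
t_q=15/4 → seg 1, τ=3/4; S=-5+79/12·τ+29/8·τ²+-29/24·τ³=751/512

  seg 0: a=-3 b=-103/24 c=0 d=29/72
  seg 1: a=-5 b=79/12 c=29/8 d=-29/24
S(15/4) = 751/512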